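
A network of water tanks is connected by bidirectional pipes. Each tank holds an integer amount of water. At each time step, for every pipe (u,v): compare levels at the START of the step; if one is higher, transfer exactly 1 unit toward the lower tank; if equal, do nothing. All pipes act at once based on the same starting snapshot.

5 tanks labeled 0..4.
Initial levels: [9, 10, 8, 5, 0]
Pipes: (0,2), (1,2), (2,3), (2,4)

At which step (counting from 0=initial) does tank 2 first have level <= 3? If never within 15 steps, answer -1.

Answer: -1

Derivation:
Step 1: flows [0->2,1->2,2->3,2->4] -> levels [8 9 8 6 1]
Step 2: flows [0=2,1->2,2->3,2->4] -> levels [8 8 7 7 2]
Step 3: flows [0->2,1->2,2=3,2->4] -> levels [7 7 8 7 3]
Step 4: flows [2->0,2->1,2->3,2->4] -> levels [8 8 4 8 4]
Step 5: flows [0->2,1->2,3->2,2=4] -> levels [7 7 7 7 4]
Step 6: flows [0=2,1=2,2=3,2->4] -> levels [7 7 6 7 5]
Step 7: flows [0->2,1->2,3->2,2->4] -> levels [6 6 8 6 6]
Step 8: flows [2->0,2->1,2->3,2->4] -> levels [7 7 4 7 7]
Step 9: flows [0->2,1->2,3->2,4->2] -> levels [6 6 8 6 6]
  -> period-2 cycle (repeats step 7); tank 2 never drops to <=3
Tank 2 never reaches <=3 within 15 steps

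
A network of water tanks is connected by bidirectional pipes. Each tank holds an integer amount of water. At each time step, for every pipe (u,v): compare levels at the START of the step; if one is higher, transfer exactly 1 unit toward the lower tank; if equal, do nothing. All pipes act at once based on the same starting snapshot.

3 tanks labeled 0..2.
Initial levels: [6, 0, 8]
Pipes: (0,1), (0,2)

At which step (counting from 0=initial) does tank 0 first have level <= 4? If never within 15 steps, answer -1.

Answer: 5

Derivation:
Step 1: flows [0->1,2->0] -> levels [6 1 7]
Step 2: flows [0->1,2->0] -> levels [6 2 6]
Step 3: flows [0->1,0=2] -> levels [5 3 6]
Step 4: flows [0->1,2->0] -> levels [5 4 5]
Step 5: flows [0->1,0=2] -> levels [4 5 5]
Tank 0 first reaches <=4 at step 5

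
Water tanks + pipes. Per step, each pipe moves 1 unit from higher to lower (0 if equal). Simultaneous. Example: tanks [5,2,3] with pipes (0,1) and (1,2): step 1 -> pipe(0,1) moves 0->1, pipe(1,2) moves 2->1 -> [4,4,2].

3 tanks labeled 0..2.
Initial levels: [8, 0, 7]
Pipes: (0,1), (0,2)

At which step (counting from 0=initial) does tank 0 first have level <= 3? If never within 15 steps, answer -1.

Answer: -1

Derivation:
Step 1: flows [0->1,0->2] -> levels [6 1 8]
Step 2: flows [0->1,2->0] -> levels [6 2 7]
Step 3: flows [0->1,2->0] -> levels [6 3 6]
Step 4: flows [0->1,0=2] -> levels [5 4 6]
Step 5: flows [0->1,2->0] -> levels [5 5 5]
Step 6: flows [0=1,0=2] -> levels [5 5 5]
  -> stable; tank 0 stays at 5 > 3
Tank 0 never reaches <=3 within 15 steps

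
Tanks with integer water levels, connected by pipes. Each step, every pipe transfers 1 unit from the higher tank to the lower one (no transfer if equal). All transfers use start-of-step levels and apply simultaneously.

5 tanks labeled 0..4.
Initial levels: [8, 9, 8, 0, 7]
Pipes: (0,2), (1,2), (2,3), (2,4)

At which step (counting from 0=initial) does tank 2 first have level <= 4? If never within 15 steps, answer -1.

Step 1: flows [0=2,1->2,2->3,2->4] -> levels [8 8 7 1 8]
Step 2: flows [0->2,1->2,2->3,4->2] -> levels [7 7 9 2 7]
Step 3: flows [2->0,2->1,2->3,2->4] -> levels [8 8 5 3 8]
Step 4: flows [0->2,1->2,2->3,4->2] -> levels [7 7 7 4 7]
Step 5: flows [0=2,1=2,2->3,2=4] -> levels [7 7 6 5 7]
Step 6: flows [0->2,1->2,2->3,4->2] -> levels [6 6 8 6 6]
Step 7: flows [2->0,2->1,2->3,2->4] -> levels [7 7 4 7 7]
Tank 2 first reaches <=4 at step 7

Answer: 7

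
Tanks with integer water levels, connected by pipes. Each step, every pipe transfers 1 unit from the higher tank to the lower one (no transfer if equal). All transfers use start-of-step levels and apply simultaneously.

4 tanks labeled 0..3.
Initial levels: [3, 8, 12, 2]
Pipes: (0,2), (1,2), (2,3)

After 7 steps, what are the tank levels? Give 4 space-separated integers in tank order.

Step 1: flows [2->0,2->1,2->3] -> levels [4 9 9 3]
Step 2: flows [2->0,1=2,2->3] -> levels [5 9 7 4]
Step 3: flows [2->0,1->2,2->3] -> levels [6 8 6 5]
Step 4: flows [0=2,1->2,2->3] -> levels [6 7 6 6]
Step 5: flows [0=2,1->2,2=3] -> levels [6 6 7 6]
Step 6: flows [2->0,2->1,2->3] -> levels [7 7 4 7]
Step 7: flows [0->2,1->2,3->2] -> levels [6 6 7 6]

Answer: 6 6 7 6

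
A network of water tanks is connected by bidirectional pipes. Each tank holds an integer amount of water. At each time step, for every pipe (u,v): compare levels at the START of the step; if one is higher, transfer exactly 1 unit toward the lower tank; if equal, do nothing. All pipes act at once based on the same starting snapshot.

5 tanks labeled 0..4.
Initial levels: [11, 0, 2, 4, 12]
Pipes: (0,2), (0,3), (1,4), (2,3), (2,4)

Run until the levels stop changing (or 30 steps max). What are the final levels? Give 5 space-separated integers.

Answer: 7 4 5 7 6

Derivation:
Step 1: flows [0->2,0->3,4->1,3->2,4->2] -> levels [9 1 5 4 10]
Step 2: flows [0->2,0->3,4->1,2->3,4->2] -> levels [7 2 6 6 8]
Step 3: flows [0->2,0->3,4->1,2=3,4->2] -> levels [5 3 8 7 6]
Step 4: flows [2->0,3->0,4->1,2->3,2->4] -> levels [7 4 5 7 6]
Step 5: flows [0->2,0=3,4->1,3->2,4->2] -> levels [6 5 8 6 4]
Step 6: flows [2->0,0=3,1->4,2->3,2->4] -> levels [7 4 5 7 6]
  -> period-2 cycle: step 6 state = step 4 state; never stabilizes
  -> state at step 30: (30-4) mod 2 = 0, same as step 4 -> [7 4 5 7 6]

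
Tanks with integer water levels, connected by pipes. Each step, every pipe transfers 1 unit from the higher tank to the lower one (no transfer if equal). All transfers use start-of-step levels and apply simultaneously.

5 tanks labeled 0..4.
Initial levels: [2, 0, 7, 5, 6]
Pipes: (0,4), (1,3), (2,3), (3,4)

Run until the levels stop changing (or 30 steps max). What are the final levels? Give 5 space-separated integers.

Step 1: flows [4->0,3->1,2->3,4->3] -> levels [3 1 6 6 4]
Step 2: flows [4->0,3->1,2=3,3->4] -> levels [4 2 6 4 4]
Step 3: flows [0=4,3->1,2->3,3=4] -> levels [4 3 5 4 4]
Step 4: flows [0=4,3->1,2->3,3=4] -> levels [4 4 4 4 4]
Step 5: flows [0=4,1=3,2=3,3=4] -> levels [4 4 4 4 4]
  -> stable (no change)

Answer: 4 4 4 4 4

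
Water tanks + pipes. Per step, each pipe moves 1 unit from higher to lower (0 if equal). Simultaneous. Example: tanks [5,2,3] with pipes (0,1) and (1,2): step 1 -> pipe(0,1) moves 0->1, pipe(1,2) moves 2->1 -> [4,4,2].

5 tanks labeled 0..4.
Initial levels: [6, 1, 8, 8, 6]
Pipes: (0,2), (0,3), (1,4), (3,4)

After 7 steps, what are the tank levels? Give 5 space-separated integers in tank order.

Answer: 8 4 6 5 6

Derivation:
Step 1: flows [2->0,3->0,4->1,3->4] -> levels [8 2 7 6 6]
Step 2: flows [0->2,0->3,4->1,3=4] -> levels [6 3 8 7 5]
Step 3: flows [2->0,3->0,4->1,3->4] -> levels [8 4 7 5 5]
Step 4: flows [0->2,0->3,4->1,3=4] -> levels [6 5 8 6 4]
Step 5: flows [2->0,0=3,1->4,3->4] -> levels [7 4 7 5 6]
Step 6: flows [0=2,0->3,4->1,4->3] -> levels [6 5 7 7 4]
Step 7: flows [2->0,3->0,1->4,3->4] -> levels [8 4 6 5 6]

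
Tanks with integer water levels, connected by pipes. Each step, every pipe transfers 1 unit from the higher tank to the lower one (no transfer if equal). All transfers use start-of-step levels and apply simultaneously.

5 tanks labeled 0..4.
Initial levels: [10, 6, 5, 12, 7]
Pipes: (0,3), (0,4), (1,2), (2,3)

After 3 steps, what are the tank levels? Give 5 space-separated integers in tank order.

Answer: 9 7 7 8 9

Derivation:
Step 1: flows [3->0,0->4,1->2,3->2] -> levels [10 5 7 10 8]
Step 2: flows [0=3,0->4,2->1,3->2] -> levels [9 6 7 9 9]
Step 3: flows [0=3,0=4,2->1,3->2] -> levels [9 7 7 8 9]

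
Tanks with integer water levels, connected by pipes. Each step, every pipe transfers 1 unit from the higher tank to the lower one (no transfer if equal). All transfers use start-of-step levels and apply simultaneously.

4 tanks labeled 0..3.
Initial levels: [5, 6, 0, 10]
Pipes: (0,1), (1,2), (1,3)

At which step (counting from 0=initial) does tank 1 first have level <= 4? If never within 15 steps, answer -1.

Answer: 5

Derivation:
Step 1: flows [1->0,1->2,3->1] -> levels [6 5 1 9]
Step 2: flows [0->1,1->2,3->1] -> levels [5 6 2 8]
Step 3: flows [1->0,1->2,3->1] -> levels [6 5 3 7]
Step 4: flows [0->1,1->2,3->1] -> levels [5 6 4 6]
Step 5: flows [1->0,1->2,1=3] -> levels [6 4 5 6]
Tank 1 first reaches <=4 at step 5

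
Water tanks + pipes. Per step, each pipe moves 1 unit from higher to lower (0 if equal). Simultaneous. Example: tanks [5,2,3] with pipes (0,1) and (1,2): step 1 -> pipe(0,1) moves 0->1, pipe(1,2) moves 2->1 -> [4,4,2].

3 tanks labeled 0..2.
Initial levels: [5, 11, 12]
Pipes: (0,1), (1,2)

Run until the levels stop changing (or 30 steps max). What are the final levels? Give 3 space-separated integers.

Answer: 10 8 10

Derivation:
Step 1: flows [1->0,2->1] -> levels [6 11 11]
Step 2: flows [1->0,1=2] -> levels [7 10 11]
Step 3: flows [1->0,2->1] -> levels [8 10 10]
Step 4: flows [1->0,1=2] -> levels [9 9 10]
Step 5: flows [0=1,2->1] -> levels [9 10 9]
Step 6: flows [1->0,1->2] -> levels [10 8 10]
Step 7: flows [0->1,2->1] -> levels [9 10 9]
  -> period-2 cycle: step 7 state = step 5 state; never stabilizes
  -> state at step 30: (30-5) mod 2 = 1, same as step 6 -> [10 8 10]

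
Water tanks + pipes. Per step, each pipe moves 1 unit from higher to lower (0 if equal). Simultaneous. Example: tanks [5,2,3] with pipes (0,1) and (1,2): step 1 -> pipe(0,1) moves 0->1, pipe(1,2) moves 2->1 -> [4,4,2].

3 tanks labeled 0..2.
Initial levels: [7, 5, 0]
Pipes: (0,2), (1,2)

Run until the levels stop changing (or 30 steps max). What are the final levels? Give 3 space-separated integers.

Step 1: flows [0->2,1->2] -> levels [6 4 2]
Step 2: flows [0->2,1->2] -> levels [5 3 4]
Step 3: flows [0->2,2->1] -> levels [4 4 4]
Step 4: flows [0=2,1=2] -> levels [4 4 4]
  -> stable (no change)

Answer: 4 4 4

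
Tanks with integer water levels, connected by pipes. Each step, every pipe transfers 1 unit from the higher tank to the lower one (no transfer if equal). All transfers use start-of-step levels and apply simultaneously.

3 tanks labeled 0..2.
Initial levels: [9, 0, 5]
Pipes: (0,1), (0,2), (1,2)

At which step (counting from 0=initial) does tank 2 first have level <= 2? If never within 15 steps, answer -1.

Answer: -1

Derivation:
Step 1: flows [0->1,0->2,2->1] -> levels [7 2 5]
Step 2: flows [0->1,0->2,2->1] -> levels [5 4 5]
Step 3: flows [0->1,0=2,2->1] -> levels [4 6 4]
Step 4: flows [1->0,0=2,1->2] -> levels [5 4 5]
  -> period-2 cycle (repeats step 2); tank 2 never drops to <=2
Tank 2 never reaches <=2 within 15 steps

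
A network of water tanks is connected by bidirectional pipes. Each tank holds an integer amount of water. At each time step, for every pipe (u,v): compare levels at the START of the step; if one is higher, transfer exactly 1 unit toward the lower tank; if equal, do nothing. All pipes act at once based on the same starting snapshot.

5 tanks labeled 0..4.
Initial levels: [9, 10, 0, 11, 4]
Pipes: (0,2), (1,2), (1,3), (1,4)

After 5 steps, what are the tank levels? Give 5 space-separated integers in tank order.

Answer: 7 7 6 7 7

Derivation:
Step 1: flows [0->2,1->2,3->1,1->4] -> levels [8 9 2 10 5]
Step 2: flows [0->2,1->2,3->1,1->4] -> levels [7 8 4 9 6]
Step 3: flows [0->2,1->2,3->1,1->4] -> levels [6 7 6 8 7]
Step 4: flows [0=2,1->2,3->1,1=4] -> levels [6 7 7 7 7]
Step 5: flows [2->0,1=2,1=3,1=4] -> levels [7 7 6 7 7]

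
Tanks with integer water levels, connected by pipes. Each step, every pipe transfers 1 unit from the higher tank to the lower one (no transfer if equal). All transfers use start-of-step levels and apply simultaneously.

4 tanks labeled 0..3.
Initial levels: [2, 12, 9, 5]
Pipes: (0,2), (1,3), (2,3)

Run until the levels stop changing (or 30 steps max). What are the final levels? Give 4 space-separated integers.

Answer: 7 7 6 8

Derivation:
Step 1: flows [2->0,1->3,2->3] -> levels [3 11 7 7]
Step 2: flows [2->0,1->3,2=3] -> levels [4 10 6 8]
Step 3: flows [2->0,1->3,3->2] -> levels [5 9 6 8]
Step 4: flows [2->0,1->3,3->2] -> levels [6 8 6 8]
Step 5: flows [0=2,1=3,3->2] -> levels [6 8 7 7]
Step 6: flows [2->0,1->3,2=3] -> levels [7 7 6 8]
Step 7: flows [0->2,3->1,3->2] -> levels [6 8 8 6]
Step 8: flows [2->0,1->3,2->3] -> levels [7 7 6 8]
  -> period-2 cycle: step 8 state = step 6 state; never stabilizes
  -> state at step 30: (30-6) mod 2 = 0, same as step 6 -> [7 7 6 8]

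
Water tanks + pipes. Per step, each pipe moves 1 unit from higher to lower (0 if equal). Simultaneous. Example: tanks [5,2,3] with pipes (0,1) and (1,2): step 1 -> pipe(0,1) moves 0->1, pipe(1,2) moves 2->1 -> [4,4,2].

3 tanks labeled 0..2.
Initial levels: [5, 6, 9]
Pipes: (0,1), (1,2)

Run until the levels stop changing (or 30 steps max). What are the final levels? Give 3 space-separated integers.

Step 1: flows [1->0,2->1] -> levels [6 6 8]
Step 2: flows [0=1,2->1] -> levels [6 7 7]
Step 3: flows [1->0,1=2] -> levels [7 6 7]
Step 4: flows [0->1,2->1] -> levels [6 8 6]
Step 5: flows [1->0,1->2] -> levels [7 6 7]
  -> period-2 cycle: step 5 state = step 3 state; never stabilizes
  -> state at step 30: (30-3) mod 2 = 1, same as step 4 -> [6 8 6]

Answer: 6 8 6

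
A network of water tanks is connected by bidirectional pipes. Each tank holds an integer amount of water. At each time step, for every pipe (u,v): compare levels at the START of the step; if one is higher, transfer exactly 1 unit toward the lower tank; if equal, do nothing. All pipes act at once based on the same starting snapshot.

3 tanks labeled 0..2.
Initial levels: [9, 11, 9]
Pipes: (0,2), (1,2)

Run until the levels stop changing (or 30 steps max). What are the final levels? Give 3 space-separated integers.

Step 1: flows [0=2,1->2] -> levels [9 10 10]
Step 2: flows [2->0,1=2] -> levels [10 10 9]
Step 3: flows [0->2,1->2] -> levels [9 9 11]
Step 4: flows [2->0,2->1] -> levels [10 10 9]
  -> period-2 cycle: step 4 state = step 2 state; never stabilizes
  -> state at step 30: (30-2) mod 2 = 0, same as step 2 -> [10 10 9]

Answer: 10 10 9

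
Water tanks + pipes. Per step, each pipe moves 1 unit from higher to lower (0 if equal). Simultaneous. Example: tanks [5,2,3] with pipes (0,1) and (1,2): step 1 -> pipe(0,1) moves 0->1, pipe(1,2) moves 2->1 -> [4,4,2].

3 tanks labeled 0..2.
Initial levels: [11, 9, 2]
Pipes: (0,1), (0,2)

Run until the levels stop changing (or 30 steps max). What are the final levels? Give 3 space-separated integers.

Answer: 8 7 7

Derivation:
Step 1: flows [0->1,0->2] -> levels [9 10 3]
Step 2: flows [1->0,0->2] -> levels [9 9 4]
Step 3: flows [0=1,0->2] -> levels [8 9 5]
Step 4: flows [1->0,0->2] -> levels [8 8 6]
Step 5: flows [0=1,0->2] -> levels [7 8 7]
Step 6: flows [1->0,0=2] -> levels [8 7 7]
Step 7: flows [0->1,0->2] -> levels [6 8 8]
Step 8: flows [1->0,2->0] -> levels [8 7 7]
  -> period-2 cycle: step 8 state = step 6 state; never stabilizes
  -> state at step 30: (30-6) mod 2 = 0, same as step 6 -> [8 7 7]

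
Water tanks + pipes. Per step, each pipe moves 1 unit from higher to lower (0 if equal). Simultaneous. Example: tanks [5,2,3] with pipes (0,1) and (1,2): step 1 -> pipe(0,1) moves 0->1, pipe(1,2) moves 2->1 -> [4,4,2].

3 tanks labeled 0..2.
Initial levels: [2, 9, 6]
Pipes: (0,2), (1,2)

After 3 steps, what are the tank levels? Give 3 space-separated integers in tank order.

Step 1: flows [2->0,1->2] -> levels [3 8 6]
Step 2: flows [2->0,1->2] -> levels [4 7 6]
Step 3: flows [2->0,1->2] -> levels [5 6 6]

Answer: 5 6 6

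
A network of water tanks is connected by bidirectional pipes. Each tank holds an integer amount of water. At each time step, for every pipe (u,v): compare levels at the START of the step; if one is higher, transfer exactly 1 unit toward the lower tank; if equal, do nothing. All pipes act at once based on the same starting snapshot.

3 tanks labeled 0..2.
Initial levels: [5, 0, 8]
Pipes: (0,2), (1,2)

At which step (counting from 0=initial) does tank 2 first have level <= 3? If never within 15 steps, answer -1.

Step 1: flows [2->0,2->1] -> levels [6 1 6]
Step 2: flows [0=2,2->1] -> levels [6 2 5]
Step 3: flows [0->2,2->1] -> levels [5 3 5]
Step 4: flows [0=2,2->1] -> levels [5 4 4]
Step 5: flows [0->2,1=2] -> levels [4 4 5]
Step 6: flows [2->0,2->1] -> levels [5 5 3]
Tank 2 first reaches <=3 at step 6

Answer: 6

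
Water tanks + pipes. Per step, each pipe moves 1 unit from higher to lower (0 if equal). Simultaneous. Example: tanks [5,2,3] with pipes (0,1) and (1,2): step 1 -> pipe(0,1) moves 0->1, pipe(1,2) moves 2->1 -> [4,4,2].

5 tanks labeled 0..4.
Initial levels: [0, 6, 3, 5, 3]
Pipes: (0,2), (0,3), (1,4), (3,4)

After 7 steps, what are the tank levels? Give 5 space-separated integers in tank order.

Step 1: flows [2->0,3->0,1->4,3->4] -> levels [2 5 2 3 5]
Step 2: flows [0=2,3->0,1=4,4->3] -> levels [3 5 2 3 4]
Step 3: flows [0->2,0=3,1->4,4->3] -> levels [2 4 3 4 4]
Step 4: flows [2->0,3->0,1=4,3=4] -> levels [4 4 2 3 4]
Step 5: flows [0->2,0->3,1=4,4->3] -> levels [2 4 3 5 3]
Step 6: flows [2->0,3->0,1->4,3->4] -> levels [4 3 2 3 5]
Step 7: flows [0->2,0->3,4->1,4->3] -> levels [2 4 3 5 3]

Answer: 2 4 3 5 3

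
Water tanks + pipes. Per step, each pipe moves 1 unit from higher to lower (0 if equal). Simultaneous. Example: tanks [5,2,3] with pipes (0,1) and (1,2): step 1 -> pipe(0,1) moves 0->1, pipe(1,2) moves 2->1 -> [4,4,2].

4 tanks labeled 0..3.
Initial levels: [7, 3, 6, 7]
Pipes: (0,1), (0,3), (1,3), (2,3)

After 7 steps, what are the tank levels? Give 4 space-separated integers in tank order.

Step 1: flows [0->1,0=3,3->1,3->2] -> levels [6 5 7 5]
Step 2: flows [0->1,0->3,1=3,2->3] -> levels [4 6 6 7]
Step 3: flows [1->0,3->0,3->1,3->2] -> levels [6 6 7 4]
Step 4: flows [0=1,0->3,1->3,2->3] -> levels [5 5 6 7]
Step 5: flows [0=1,3->0,3->1,3->2] -> levels [6 6 7 4]
  -> period-2 cycle: step 5 state = step 3 state
  -> state at step 7: (7-3) mod 2 = 0, same as step 3 -> [6 6 7 4]

Answer: 6 6 7 4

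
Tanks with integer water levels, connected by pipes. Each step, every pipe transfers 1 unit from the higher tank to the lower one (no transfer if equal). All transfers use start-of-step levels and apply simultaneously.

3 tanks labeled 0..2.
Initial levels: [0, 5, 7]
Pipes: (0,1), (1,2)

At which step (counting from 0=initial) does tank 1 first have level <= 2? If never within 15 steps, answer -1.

Answer: -1

Derivation:
Step 1: flows [1->0,2->1] -> levels [1 5 6]
Step 2: flows [1->0,2->1] -> levels [2 5 5]
Step 3: flows [1->0,1=2] -> levels [3 4 5]
Step 4: flows [1->0,2->1] -> levels [4 4 4]
Step 5: flows [0=1,1=2] -> levels [4 4 4]
  -> stable; tank 1 stays at 4 > 2
Tank 1 never reaches <=2 within 15 steps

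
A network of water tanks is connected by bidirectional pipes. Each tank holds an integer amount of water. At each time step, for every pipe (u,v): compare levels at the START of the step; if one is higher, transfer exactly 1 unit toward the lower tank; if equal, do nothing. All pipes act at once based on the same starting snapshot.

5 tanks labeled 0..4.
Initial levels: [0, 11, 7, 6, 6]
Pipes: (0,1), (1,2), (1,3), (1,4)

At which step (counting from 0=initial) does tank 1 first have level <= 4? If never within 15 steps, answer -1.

Step 1: flows [1->0,1->2,1->3,1->4] -> levels [1 7 8 7 7]
Step 2: flows [1->0,2->1,1=3,1=4] -> levels [2 7 7 7 7]
Step 3: flows [1->0,1=2,1=3,1=4] -> levels [3 6 7 7 7]
Step 4: flows [1->0,2->1,3->1,4->1] -> levels [4 8 6 6 6]
Step 5: flows [1->0,1->2,1->3,1->4] -> levels [5 4 7 7 7]
Tank 1 first reaches <=4 at step 5

Answer: 5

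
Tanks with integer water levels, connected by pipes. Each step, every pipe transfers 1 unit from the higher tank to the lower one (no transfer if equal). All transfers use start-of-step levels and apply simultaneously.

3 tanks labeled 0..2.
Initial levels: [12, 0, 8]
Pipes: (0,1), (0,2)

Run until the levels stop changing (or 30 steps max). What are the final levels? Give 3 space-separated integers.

Step 1: flows [0->1,0->2] -> levels [10 1 9]
Step 2: flows [0->1,0->2] -> levels [8 2 10]
Step 3: flows [0->1,2->0] -> levels [8 3 9]
Step 4: flows [0->1,2->0] -> levels [8 4 8]
Step 5: flows [0->1,0=2] -> levels [7 5 8]
Step 6: flows [0->1,2->0] -> levels [7 6 7]
Step 7: flows [0->1,0=2] -> levels [6 7 7]
Step 8: flows [1->0,2->0] -> levels [8 6 6]
Step 9: flows [0->1,0->2] -> levels [6 7 7]
  -> period-2 cycle: step 9 state = step 7 state; never stabilizes
  -> state at step 30: (30-7) mod 2 = 1, same as step 8 -> [8 6 6]

Answer: 8 6 6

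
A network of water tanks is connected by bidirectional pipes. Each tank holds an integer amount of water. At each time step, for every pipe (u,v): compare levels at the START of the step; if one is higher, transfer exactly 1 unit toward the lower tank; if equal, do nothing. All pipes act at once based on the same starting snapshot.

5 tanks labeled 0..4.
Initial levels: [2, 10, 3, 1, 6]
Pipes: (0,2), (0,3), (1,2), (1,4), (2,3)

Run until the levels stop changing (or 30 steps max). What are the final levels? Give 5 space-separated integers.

Answer: 3 4 6 3 6

Derivation:
Step 1: flows [2->0,0->3,1->2,1->4,2->3] -> levels [2 8 2 3 7]
Step 2: flows [0=2,3->0,1->2,1->4,3->2] -> levels [3 6 4 1 8]
Step 3: flows [2->0,0->3,1->2,4->1,2->3] -> levels [3 6 3 3 7]
Step 4: flows [0=2,0=3,1->2,4->1,2=3] -> levels [3 6 4 3 6]
Step 5: flows [2->0,0=3,1->2,1=4,2->3] -> levels [4 5 3 4 6]
Step 6: flows [0->2,0=3,1->2,4->1,3->2] -> levels [3 5 6 3 5]
Step 7: flows [2->0,0=3,2->1,1=4,2->3] -> levels [4 6 3 4 5]
Step 8: flows [0->2,0=3,1->2,1->4,3->2] -> levels [3 4 6 3 6]
Step 9: flows [2->0,0=3,2->1,4->1,2->3] -> levels [4 6 3 4 5]
  -> period-2 cycle: step 9 state = step 7 state; never stabilizes
  -> state at step 30: (30-7) mod 2 = 1, same as step 8 -> [3 4 6 3 6]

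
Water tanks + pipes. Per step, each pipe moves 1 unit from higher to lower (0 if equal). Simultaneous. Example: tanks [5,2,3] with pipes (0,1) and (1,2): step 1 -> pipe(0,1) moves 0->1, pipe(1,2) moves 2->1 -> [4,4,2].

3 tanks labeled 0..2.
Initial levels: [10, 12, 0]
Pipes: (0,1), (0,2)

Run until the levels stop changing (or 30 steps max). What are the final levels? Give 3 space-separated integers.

Answer: 8 7 7

Derivation:
Step 1: flows [1->0,0->2] -> levels [10 11 1]
Step 2: flows [1->0,0->2] -> levels [10 10 2]
Step 3: flows [0=1,0->2] -> levels [9 10 3]
Step 4: flows [1->0,0->2] -> levels [9 9 4]
Step 5: flows [0=1,0->2] -> levels [8 9 5]
Step 6: flows [1->0,0->2] -> levels [8 8 6]
Step 7: flows [0=1,0->2] -> levels [7 8 7]
Step 8: flows [1->0,0=2] -> levels [8 7 7]
Step 9: flows [0->1,0->2] -> levels [6 8 8]
Step 10: flows [1->0,2->0] -> levels [8 7 7]
  -> period-2 cycle: step 10 state = step 8 state; never stabilizes
  -> state at step 30: (30-8) mod 2 = 0, same as step 8 -> [8 7 7]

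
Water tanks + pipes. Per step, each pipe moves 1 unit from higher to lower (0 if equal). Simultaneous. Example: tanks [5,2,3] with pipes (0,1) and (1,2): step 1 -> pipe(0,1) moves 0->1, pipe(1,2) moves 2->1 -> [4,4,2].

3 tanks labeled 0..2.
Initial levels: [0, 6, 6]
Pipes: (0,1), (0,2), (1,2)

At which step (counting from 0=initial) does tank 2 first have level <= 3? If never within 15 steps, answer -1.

Step 1: flows [1->0,2->0,1=2] -> levels [2 5 5]
Step 2: flows [1->0,2->0,1=2] -> levels [4 4 4]
Step 3: flows [0=1,0=2,1=2] -> levels [4 4 4]
  -> stable; tank 2 stays at 4 > 3
Tank 2 never reaches <=3 within 15 steps

Answer: -1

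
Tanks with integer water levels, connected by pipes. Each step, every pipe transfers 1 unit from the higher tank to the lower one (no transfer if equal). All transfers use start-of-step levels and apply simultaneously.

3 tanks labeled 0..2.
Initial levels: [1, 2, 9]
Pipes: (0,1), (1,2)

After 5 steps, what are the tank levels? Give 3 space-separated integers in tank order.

Answer: 4 4 4

Derivation:
Step 1: flows [1->0,2->1] -> levels [2 2 8]
Step 2: flows [0=1,2->1] -> levels [2 3 7]
Step 3: flows [1->0,2->1] -> levels [3 3 6]
Step 4: flows [0=1,2->1] -> levels [3 4 5]
Step 5: flows [1->0,2->1] -> levels [4 4 4]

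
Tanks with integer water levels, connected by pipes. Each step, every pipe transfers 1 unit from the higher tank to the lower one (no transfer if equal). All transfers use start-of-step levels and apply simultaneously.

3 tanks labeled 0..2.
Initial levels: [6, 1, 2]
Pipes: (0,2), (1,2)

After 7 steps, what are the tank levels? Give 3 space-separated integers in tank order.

Answer: 3 3 3

Derivation:
Step 1: flows [0->2,2->1] -> levels [5 2 2]
Step 2: flows [0->2,1=2] -> levels [4 2 3]
Step 3: flows [0->2,2->1] -> levels [3 3 3]
Step 4: flows [0=2,1=2] -> levels [3 3 3]
  -> stable; steps 5..7 unchanged -> [3 3 3]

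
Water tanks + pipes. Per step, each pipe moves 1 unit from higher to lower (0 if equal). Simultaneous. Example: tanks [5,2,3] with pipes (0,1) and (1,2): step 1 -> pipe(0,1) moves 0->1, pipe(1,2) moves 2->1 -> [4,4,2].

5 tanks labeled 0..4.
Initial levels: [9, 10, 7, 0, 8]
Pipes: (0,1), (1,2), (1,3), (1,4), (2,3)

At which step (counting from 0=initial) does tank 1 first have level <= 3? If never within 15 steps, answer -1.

Answer: -1

Derivation:
Step 1: flows [1->0,1->2,1->3,1->4,2->3] -> levels [10 6 7 2 9]
Step 2: flows [0->1,2->1,1->3,4->1,2->3] -> levels [9 8 5 4 8]
Step 3: flows [0->1,1->2,1->3,1=4,2->3] -> levels [8 7 5 6 8]
Step 4: flows [0->1,1->2,1->3,4->1,3->2] -> levels [7 7 7 6 7]
Step 5: flows [0=1,1=2,1->3,1=4,2->3] -> levels [7 6 6 8 7]
Step 6: flows [0->1,1=2,3->1,4->1,3->2] -> levels [6 9 7 6 6]
Step 7: flows [1->0,1->2,1->3,1->4,2->3] -> levels [7 5 7 8 7]
Step 8: flows [0->1,2->1,3->1,4->1,3->2] -> levels [6 9 7 6 6]
  -> period-2 cycle (repeats step 6); tank 1 never drops to <=3
Tank 1 never reaches <=3 within 15 steps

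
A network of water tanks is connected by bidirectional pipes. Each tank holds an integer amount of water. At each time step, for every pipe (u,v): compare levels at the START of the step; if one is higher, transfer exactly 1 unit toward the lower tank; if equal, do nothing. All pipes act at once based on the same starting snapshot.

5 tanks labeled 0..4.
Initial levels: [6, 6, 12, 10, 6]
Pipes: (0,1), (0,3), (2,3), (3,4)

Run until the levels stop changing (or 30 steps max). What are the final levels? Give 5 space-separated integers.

Step 1: flows [0=1,3->0,2->3,3->4] -> levels [7 6 11 9 7]
Step 2: flows [0->1,3->0,2->3,3->4] -> levels [7 7 10 8 8]
Step 3: flows [0=1,3->0,2->3,3=4] -> levels [8 7 9 8 8]
Step 4: flows [0->1,0=3,2->3,3=4] -> levels [7 8 8 9 8]
Step 5: flows [1->0,3->0,3->2,3->4] -> levels [9 7 9 6 9]
Step 6: flows [0->1,0->3,2->3,4->3] -> levels [7 8 8 9 8]
  -> period-2 cycle: step 6 state = step 4 state; never stabilizes
  -> state at step 30: (30-4) mod 2 = 0, same as step 4 -> [7 8 8 9 8]

Answer: 7 8 8 9 8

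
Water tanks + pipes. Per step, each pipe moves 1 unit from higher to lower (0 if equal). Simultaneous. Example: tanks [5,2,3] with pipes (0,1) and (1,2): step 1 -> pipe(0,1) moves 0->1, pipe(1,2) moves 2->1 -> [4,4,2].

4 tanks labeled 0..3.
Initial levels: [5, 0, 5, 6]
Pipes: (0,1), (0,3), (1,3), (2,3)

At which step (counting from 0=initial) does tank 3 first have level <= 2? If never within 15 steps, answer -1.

Answer: -1

Derivation:
Step 1: flows [0->1,3->0,3->1,3->2] -> levels [5 2 6 3]
Step 2: flows [0->1,0->3,3->1,2->3] -> levels [3 4 5 4]
Step 3: flows [1->0,3->0,1=3,2->3] -> levels [5 3 4 4]
Step 4: flows [0->1,0->3,3->1,2=3] -> levels [3 5 4 4]
Step 5: flows [1->0,3->0,1->3,2=3] -> levels [5 3 4 4]
  -> period-2 cycle (repeats step 3); tank 3 never drops to <=2
Tank 3 never reaches <=2 within 15 steps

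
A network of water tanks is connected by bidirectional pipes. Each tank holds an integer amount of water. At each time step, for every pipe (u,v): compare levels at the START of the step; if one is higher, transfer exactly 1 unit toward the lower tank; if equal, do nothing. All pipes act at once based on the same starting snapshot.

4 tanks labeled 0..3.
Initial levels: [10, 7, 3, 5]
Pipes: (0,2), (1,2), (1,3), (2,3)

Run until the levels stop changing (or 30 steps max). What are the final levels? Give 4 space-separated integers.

Step 1: flows [0->2,1->2,1->3,3->2] -> levels [9 5 6 5]
Step 2: flows [0->2,2->1,1=3,2->3] -> levels [8 6 5 6]
Step 3: flows [0->2,1->2,1=3,3->2] -> levels [7 5 8 5]
Step 4: flows [2->0,2->1,1=3,2->3] -> levels [8 6 5 6]
  -> period-2 cycle: step 4 state = step 2 state; never stabilizes
  -> state at step 30: (30-2) mod 2 = 0, same as step 2 -> [8 6 5 6]

Answer: 8 6 5 6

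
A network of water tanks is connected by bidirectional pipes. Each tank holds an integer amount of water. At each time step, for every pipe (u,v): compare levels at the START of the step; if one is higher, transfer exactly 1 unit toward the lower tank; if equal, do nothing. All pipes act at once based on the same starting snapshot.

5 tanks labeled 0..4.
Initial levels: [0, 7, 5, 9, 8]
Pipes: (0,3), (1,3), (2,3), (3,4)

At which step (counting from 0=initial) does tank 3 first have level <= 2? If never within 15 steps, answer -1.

Answer: -1

Derivation:
Step 1: flows [3->0,3->1,3->2,3->4] -> levels [1 8 6 5 9]
Step 2: flows [3->0,1->3,2->3,4->3] -> levels [2 7 5 7 8]
Step 3: flows [3->0,1=3,3->2,4->3] -> levels [3 7 6 6 7]
Step 4: flows [3->0,1->3,2=3,4->3] -> levels [4 6 6 7 6]
Step 5: flows [3->0,3->1,3->2,3->4] -> levels [5 7 7 3 7]
Step 6: flows [0->3,1->3,2->3,4->3] -> levels [4 6 6 7 6]
  -> period-2 cycle (repeats step 4); tank 3 never drops to <=2
Tank 3 never reaches <=2 within 15 steps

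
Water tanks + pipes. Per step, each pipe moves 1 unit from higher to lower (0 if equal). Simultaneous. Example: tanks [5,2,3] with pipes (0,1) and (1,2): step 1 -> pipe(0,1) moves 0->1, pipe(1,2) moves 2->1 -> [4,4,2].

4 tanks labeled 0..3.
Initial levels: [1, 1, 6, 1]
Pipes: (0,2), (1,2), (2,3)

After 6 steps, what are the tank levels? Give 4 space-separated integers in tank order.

Step 1: flows [2->0,2->1,2->3] -> levels [2 2 3 2]
Step 2: flows [2->0,2->1,2->3] -> levels [3 3 0 3]
Step 3: flows [0->2,1->2,3->2] -> levels [2 2 3 2]
  -> period-2 cycle: step 3 state = step 1 state
  -> state at step 6: (6-1) mod 2 = 1, same as step 2 -> [3 3 0 3]

Answer: 3 3 0 3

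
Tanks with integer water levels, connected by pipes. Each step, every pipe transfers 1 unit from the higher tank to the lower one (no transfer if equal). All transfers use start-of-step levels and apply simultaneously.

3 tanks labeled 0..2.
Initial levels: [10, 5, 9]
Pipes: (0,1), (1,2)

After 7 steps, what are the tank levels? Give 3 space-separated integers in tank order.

Step 1: flows [0->1,2->1] -> levels [9 7 8]
Step 2: flows [0->1,2->1] -> levels [8 9 7]
Step 3: flows [1->0,1->2] -> levels [9 7 8]
  -> period-2 cycle: step 3 state = step 1 state
  -> state at step 7: (7-1) mod 2 = 0, same as step 1 -> [9 7 8]

Answer: 9 7 8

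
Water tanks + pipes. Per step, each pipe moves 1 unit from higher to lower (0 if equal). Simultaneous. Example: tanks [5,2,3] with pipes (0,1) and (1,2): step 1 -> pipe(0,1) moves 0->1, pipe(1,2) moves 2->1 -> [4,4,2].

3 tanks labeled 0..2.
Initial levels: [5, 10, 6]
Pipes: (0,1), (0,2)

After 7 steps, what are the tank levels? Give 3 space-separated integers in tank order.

Answer: 7 7 7

Derivation:
Step 1: flows [1->0,2->0] -> levels [7 9 5]
Step 2: flows [1->0,0->2] -> levels [7 8 6]
Step 3: flows [1->0,0->2] -> levels [7 7 7]
Step 4: flows [0=1,0=2] -> levels [7 7 7]
  -> stable; steps 5..7 unchanged -> [7 7 7]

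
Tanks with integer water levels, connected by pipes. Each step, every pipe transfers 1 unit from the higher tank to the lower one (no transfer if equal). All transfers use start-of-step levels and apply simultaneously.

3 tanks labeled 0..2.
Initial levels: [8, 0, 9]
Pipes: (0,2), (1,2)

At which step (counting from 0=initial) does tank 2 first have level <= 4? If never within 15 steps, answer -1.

Step 1: flows [2->0,2->1] -> levels [9 1 7]
Step 2: flows [0->2,2->1] -> levels [8 2 7]
Step 3: flows [0->2,2->1] -> levels [7 3 7]
Step 4: flows [0=2,2->1] -> levels [7 4 6]
Step 5: flows [0->2,2->1] -> levels [6 5 6]
Step 6: flows [0=2,2->1] -> levels [6 6 5]
Step 7: flows [0->2,1->2] -> levels [5 5 7]
Step 8: flows [2->0,2->1] -> levels [6 6 5]
  -> period-2 cycle (repeats step 6); tank 2 never drops to <=4
Tank 2 never reaches <=4 within 15 steps

Answer: -1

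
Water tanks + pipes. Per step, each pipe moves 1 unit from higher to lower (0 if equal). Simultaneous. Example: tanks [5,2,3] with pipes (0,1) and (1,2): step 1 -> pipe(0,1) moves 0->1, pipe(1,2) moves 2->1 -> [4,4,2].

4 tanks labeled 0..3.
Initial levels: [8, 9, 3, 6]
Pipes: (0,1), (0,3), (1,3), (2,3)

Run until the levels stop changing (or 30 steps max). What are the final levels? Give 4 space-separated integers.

Answer: 6 6 6 8

Derivation:
Step 1: flows [1->0,0->3,1->3,3->2] -> levels [8 7 4 7]
Step 2: flows [0->1,0->3,1=3,3->2] -> levels [6 8 5 7]
Step 3: flows [1->0,3->0,1->3,3->2] -> levels [8 6 6 6]
Step 4: flows [0->1,0->3,1=3,2=3] -> levels [6 7 6 7]
Step 5: flows [1->0,3->0,1=3,3->2] -> levels [8 6 7 5]
Step 6: flows [0->1,0->3,1->3,2->3] -> levels [6 6 6 8]
Step 7: flows [0=1,3->0,3->1,3->2] -> levels [7 7 7 5]
Step 8: flows [0=1,0->3,1->3,2->3] -> levels [6 6 6 8]
  -> period-2 cycle: step 8 state = step 6 state; never stabilizes
  -> state at step 30: (30-6) mod 2 = 0, same as step 6 -> [6 6 6 8]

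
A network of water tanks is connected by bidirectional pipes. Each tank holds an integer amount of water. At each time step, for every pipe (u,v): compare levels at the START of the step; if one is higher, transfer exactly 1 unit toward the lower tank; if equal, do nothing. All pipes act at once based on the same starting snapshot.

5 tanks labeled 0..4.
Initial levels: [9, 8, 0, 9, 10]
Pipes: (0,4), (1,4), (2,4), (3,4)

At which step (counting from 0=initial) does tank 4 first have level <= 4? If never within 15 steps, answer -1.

Answer: -1

Derivation:
Step 1: flows [4->0,4->1,4->2,4->3] -> levels [10 9 1 10 6]
Step 2: flows [0->4,1->4,4->2,3->4] -> levels [9 8 2 9 8]
Step 3: flows [0->4,1=4,4->2,3->4] -> levels [8 8 3 8 9]
Step 4: flows [4->0,4->1,4->2,4->3] -> levels [9 9 4 9 5]
Step 5: flows [0->4,1->4,4->2,3->4] -> levels [8 8 5 8 7]
Step 6: flows [0->4,1->4,4->2,3->4] -> levels [7 7 6 7 9]
Step 7: flows [4->0,4->1,4->2,4->3] -> levels [8 8 7 8 5]
Step 8: flows [0->4,1->4,2->4,3->4] -> levels [7 7 6 7 9]
  -> period-2 cycle (repeats step 6); tank 4 never drops to <=4
Tank 4 never reaches <=4 within 15 steps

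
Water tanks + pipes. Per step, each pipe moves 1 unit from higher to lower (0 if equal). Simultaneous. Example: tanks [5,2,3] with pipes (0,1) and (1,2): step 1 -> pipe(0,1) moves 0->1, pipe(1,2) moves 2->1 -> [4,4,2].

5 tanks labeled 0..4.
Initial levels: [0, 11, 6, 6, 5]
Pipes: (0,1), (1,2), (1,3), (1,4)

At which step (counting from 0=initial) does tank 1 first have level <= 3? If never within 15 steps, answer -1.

Answer: 4

Derivation:
Step 1: flows [1->0,1->2,1->3,1->4] -> levels [1 7 7 7 6]
Step 2: flows [1->0,1=2,1=3,1->4] -> levels [2 5 7 7 7]
Step 3: flows [1->0,2->1,3->1,4->1] -> levels [3 7 6 6 6]
Step 4: flows [1->0,1->2,1->3,1->4] -> levels [4 3 7 7 7]
Tank 1 first reaches <=3 at step 4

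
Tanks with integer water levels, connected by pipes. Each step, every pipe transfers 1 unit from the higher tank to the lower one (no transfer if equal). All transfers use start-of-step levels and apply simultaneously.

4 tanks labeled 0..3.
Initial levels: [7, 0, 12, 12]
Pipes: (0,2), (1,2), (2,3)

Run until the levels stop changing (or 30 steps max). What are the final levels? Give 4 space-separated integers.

Answer: 8 6 9 8

Derivation:
Step 1: flows [2->0,2->1,2=3] -> levels [8 1 10 12]
Step 2: flows [2->0,2->1,3->2] -> levels [9 2 9 11]
Step 3: flows [0=2,2->1,3->2] -> levels [9 3 9 10]
Step 4: flows [0=2,2->1,3->2] -> levels [9 4 9 9]
Step 5: flows [0=2,2->1,2=3] -> levels [9 5 8 9]
Step 6: flows [0->2,2->1,3->2] -> levels [8 6 9 8]
Step 7: flows [2->0,2->1,2->3] -> levels [9 7 6 9]
Step 8: flows [0->2,1->2,3->2] -> levels [8 6 9 8]
  -> period-2 cycle: step 8 state = step 6 state; never stabilizes
  -> state at step 30: (30-6) mod 2 = 0, same as step 6 -> [8 6 9 8]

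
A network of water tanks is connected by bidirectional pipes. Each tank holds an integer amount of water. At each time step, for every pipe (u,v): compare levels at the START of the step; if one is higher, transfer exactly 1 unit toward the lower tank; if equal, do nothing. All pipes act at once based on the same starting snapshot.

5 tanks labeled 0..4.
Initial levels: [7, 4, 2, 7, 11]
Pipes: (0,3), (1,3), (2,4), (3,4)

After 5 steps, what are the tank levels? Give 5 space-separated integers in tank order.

Step 1: flows [0=3,3->1,4->2,4->3] -> levels [7 5 3 7 9]
Step 2: flows [0=3,3->1,4->2,4->3] -> levels [7 6 4 7 7]
Step 3: flows [0=3,3->1,4->2,3=4] -> levels [7 7 5 6 6]
Step 4: flows [0->3,1->3,4->2,3=4] -> levels [6 6 6 8 5]
Step 5: flows [3->0,3->1,2->4,3->4] -> levels [7 7 5 5 7]

Answer: 7 7 5 5 7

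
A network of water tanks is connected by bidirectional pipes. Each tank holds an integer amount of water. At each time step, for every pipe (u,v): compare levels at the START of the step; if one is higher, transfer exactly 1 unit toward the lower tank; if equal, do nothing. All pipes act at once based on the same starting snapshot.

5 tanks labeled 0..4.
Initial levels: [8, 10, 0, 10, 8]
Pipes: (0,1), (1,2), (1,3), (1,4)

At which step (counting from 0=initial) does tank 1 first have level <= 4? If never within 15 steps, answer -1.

Answer: -1

Derivation:
Step 1: flows [1->0,1->2,1=3,1->4] -> levels [9 7 1 10 9]
Step 2: flows [0->1,1->2,3->1,4->1] -> levels [8 9 2 9 8]
Step 3: flows [1->0,1->2,1=3,1->4] -> levels [9 6 3 9 9]
Step 4: flows [0->1,1->2,3->1,4->1] -> levels [8 8 4 8 8]
Step 5: flows [0=1,1->2,1=3,1=4] -> levels [8 7 5 8 8]
Step 6: flows [0->1,1->2,3->1,4->1] -> levels [7 9 6 7 7]
Step 7: flows [1->0,1->2,1->3,1->4] -> levels [8 5 7 8 8]
Step 8: flows [0->1,2->1,3->1,4->1] -> levels [7 9 6 7 7]
  -> period-2 cycle (repeats step 6); tank 1 never drops to <=4
Tank 1 never reaches <=4 within 15 steps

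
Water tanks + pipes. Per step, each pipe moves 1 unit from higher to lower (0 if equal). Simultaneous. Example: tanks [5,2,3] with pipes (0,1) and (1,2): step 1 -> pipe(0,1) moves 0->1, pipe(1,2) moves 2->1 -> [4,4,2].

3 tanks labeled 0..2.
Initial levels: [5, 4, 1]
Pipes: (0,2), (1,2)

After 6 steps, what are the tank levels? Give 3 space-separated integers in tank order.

Step 1: flows [0->2,1->2] -> levels [4 3 3]
Step 2: flows [0->2,1=2] -> levels [3 3 4]
Step 3: flows [2->0,2->1] -> levels [4 4 2]
Step 4: flows [0->2,1->2] -> levels [3 3 4]
  -> period-2 cycle: step 4 state = step 2 state
  -> state at step 6: (6-2) mod 2 = 0, same as step 2 -> [3 3 4]

Answer: 3 3 4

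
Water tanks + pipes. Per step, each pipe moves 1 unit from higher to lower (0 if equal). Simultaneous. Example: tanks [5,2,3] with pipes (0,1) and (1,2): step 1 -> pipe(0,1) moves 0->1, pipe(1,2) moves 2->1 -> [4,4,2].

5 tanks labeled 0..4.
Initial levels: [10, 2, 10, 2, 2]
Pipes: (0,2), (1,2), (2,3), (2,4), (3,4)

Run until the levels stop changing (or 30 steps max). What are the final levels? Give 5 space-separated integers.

Answer: 6 4 8 4 4

Derivation:
Step 1: flows [0=2,2->1,2->3,2->4,3=4] -> levels [10 3 7 3 3]
Step 2: flows [0->2,2->1,2->3,2->4,3=4] -> levels [9 4 5 4 4]
Step 3: flows [0->2,2->1,2->3,2->4,3=4] -> levels [8 5 3 5 5]
Step 4: flows [0->2,1->2,3->2,4->2,3=4] -> levels [7 4 7 4 4]
Step 5: flows [0=2,2->1,2->3,2->4,3=4] -> levels [7 5 4 5 5]
Step 6: flows [0->2,1->2,3->2,4->2,3=4] -> levels [6 4 8 4 4]
Step 7: flows [2->0,2->1,2->3,2->4,3=4] -> levels [7 5 4 5 5]
  -> period-2 cycle: step 7 state = step 5 state; never stabilizes
  -> state at step 30: (30-5) mod 2 = 1, same as step 6 -> [6 4 8 4 4]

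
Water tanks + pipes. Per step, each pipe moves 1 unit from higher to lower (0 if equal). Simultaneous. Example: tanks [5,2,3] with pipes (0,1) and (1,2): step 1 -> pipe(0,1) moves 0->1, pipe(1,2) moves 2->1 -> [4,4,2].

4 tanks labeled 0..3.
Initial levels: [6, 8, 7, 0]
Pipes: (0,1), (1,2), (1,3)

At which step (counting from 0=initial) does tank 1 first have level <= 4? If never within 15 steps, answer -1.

Step 1: flows [1->0,1->2,1->3] -> levels [7 5 8 1]
Step 2: flows [0->1,2->1,1->3] -> levels [6 6 7 2]
Step 3: flows [0=1,2->1,1->3] -> levels [6 6 6 3]
Step 4: flows [0=1,1=2,1->3] -> levels [6 5 6 4]
Step 5: flows [0->1,2->1,1->3] -> levels [5 6 5 5]
Step 6: flows [1->0,1->2,1->3] -> levels [6 3 6 6]
Tank 1 first reaches <=4 at step 6

Answer: 6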